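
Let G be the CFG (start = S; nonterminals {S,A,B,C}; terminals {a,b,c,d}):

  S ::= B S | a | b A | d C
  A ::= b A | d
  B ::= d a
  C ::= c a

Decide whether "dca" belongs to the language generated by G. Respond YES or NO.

Convert to CNF:
  S -> B S | T0 A | T1 C | a
  A -> T0 A | d
  B -> T1 T2
  C -> T3 T2
  T0 -> b
  T1 -> d
  T2 -> a
  T3 -> c

CYK fill:
  T[0,0] 'd' = {A,T1}  orig:{A}
  T[1,1] 'c' = {T3}  orig:{}
  T[2,2] 'a' = {S,T2}  orig:{S}
  T[0,1] 'dc' = ∅
  T[1,2] 'ca' = {C}
  T[0,2] 'dca' = {S}

S ∈ T[0,2] ⇒ YES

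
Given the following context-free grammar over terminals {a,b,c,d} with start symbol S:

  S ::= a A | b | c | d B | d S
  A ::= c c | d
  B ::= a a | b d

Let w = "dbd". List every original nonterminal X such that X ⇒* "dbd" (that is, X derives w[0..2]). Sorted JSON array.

Convert to CNF:
  S -> T1 A | T3 B | T3 S | b | c
  A -> T0 T0 | d
  B -> T1 T1 | T2 T3
  T0 -> c
  T1 -> a
  T2 -> b
  T3 -> d

CYK table (by increasing span), restricted to cells inside w[0..2]:
  T[0,0] 'd' = {A,T3}  orig:{A}
  T[1,1] 'b' = {S,T2}  orig:{S}
  T[2,2] 'd' = {A,T3}  orig:{A}
  T[0,1] 'db' = {S}
  T[1,2] 'bd' = {B}
  T[0,2] 'dbd' = {S}

Original NTs in T[0,2] deriving "dbd": ["S"]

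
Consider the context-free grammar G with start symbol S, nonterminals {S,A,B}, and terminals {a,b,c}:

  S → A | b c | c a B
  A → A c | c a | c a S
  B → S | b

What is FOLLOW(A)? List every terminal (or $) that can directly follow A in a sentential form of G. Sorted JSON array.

FIRST iteration:
pass 1:
  A via A→c a: +{c}
  B via B→b: +{b}
  S via S→A: +{c}
  S via S→b c: +{b}
  S: {b,c}  A: {c}  B: {b}
pass 2:
  B via B→S: +{c}
  S: {b,c}  A: {c}  B: {b,c}
pass 3: — fixpoint
  S: {b,c}  A: {c}  B: {b,c}

FOLLOW iteration:
seed FOLLOW(S) with $
[1]
  A→A c: FOLLOW(A) ⊇ FIRST(c) = {c}; new: +{c}
  A→c a S: FOLLOW(S) ⊇ FOLLOW(A) ⊇ {c}; new: +{c}
  S→A: FOLLOW(A) ⊇ FOLLOW(S) ⊇ {$,c}; new: +{$}
  S→c a B: FOLLOW(B) ⊇ FOLLOW(S) ⊇ {$,c}; new: +{$,c}
  FOLLOW[S]={$,c}  FOLLOW[A]={$,c}  FOLLOW[B]={$,c}
[2] — fixpoint
  FOLLOW[S]={$,c}  FOLLOW[A]={$,c}  FOLLOW[B]={$,c}

FOLLOW(A) = ["$", "c"]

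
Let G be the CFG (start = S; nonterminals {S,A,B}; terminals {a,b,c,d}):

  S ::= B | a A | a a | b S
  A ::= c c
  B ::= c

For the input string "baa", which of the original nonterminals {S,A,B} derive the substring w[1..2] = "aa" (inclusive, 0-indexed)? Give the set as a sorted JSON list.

CNF form of G:
  S -> T1 A | T1 T1 | T2 S | c
  A -> T0 T0
  B -> c
  T0 -> c
  T1 -> a
  T2 -> b

CYK table (by increasing span) — only the sub-triangle for w[1..2]:
  [1..1]={T1}  "a"  orig:{}
  [2..2]={T1}  "a"  orig:{}
  [1..2]={S}  "aa"

Original NTs in T[1,2] deriving "aa": ["S"]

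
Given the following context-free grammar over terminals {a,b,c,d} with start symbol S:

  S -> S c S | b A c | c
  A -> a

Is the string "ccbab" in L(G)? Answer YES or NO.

CNF form of G:
  S -> S X2 | T1 X3 | c
  A -> a
  T0 -> c
  T1 -> b
  X2 -> T0 S
  X3 -> A T0

CYK fill:
  cell(0,0) c: {S,T0}  orig:{S}
  cell(1,1) c: {S,T0}  orig:{S}
  cell(2,2) b: {T1}  orig:{}
  cell(3,3) a: {A}
  cell(4,4) b: {T1}  orig:{}
  cell(0,1) cc: {X2}  orig:{}
  cell(1,2) cb: ∅
  cell(2,3) ba: ∅
  cell(3,4) ab: ∅
  cell(0,2) ccb: ∅
  cell(1,3) cba: ∅
  cell(2,4) bab: ∅
  cell(0,3) ccba: ∅
  cell(1,4) cbab: ∅
  cell(0,4) ccbab: ∅

S ∉ T[0,4] ⇒ NO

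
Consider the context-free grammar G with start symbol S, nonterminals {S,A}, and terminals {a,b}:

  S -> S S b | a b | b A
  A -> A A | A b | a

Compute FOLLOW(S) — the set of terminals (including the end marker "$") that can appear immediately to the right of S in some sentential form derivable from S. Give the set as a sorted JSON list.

FIRST sets, iterate to fixpoint:
[1]
  A via A→a: +{a}
  S via S→a b: +{a}
  S via S→b A: +{b}
  FIRST[S]={a,b}  FIRST[A]={a}
[2] done
  FIRST[S]={a,b}  FIRST[A]={a}

FOLLOW sets:
FOLLOW(S) := {$}
pass 1:
  A→A A: FOLLOW(A) ⊇ FIRST(A) = {a}; new: +{a}
  A→A b: FOLLOW(A) ⊇ FIRST(b) = {b}; new: +{b}
  S→S S b: FOLLOW(S) ⊇ FIRST(S) = {a,b}; new: +{a,b}
  S→b A: FOLLOW(A) ⊇ FOLLOW(S) ⊇ {$,a,b}; new: +{$}
  S: {$,a,b}  A: {$,a,b}
pass 2: (stable)
  S: {$,a,b}  A: {$,a,b}

FOLLOW(S) = ["$", "a", "b"]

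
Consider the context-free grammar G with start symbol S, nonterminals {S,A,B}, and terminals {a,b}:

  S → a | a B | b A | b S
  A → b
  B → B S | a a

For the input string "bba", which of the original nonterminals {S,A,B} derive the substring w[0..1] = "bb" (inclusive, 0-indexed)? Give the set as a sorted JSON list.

Convert to CNF:
  S -> T0 B | T1 A | T1 S | a
  A -> b
  B -> B S | T0 T0
  T0 -> a
  T1 -> b

Fill CYK table bottom-up, restricted to cells inside w[0..1]:
  T[0,0] 'b' = {A,T1}  orig:{A}
  T[1,1] 'b' = {A,T1}  orig:{A}
  T[0,1] 'bb' = {S}

Original NTs in T[0,1] deriving "bb": ["S"]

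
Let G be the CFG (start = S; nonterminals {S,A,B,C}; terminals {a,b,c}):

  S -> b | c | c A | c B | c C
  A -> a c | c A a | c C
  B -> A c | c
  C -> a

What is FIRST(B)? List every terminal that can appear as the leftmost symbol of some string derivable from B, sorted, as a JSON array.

Compute FIRST by fixpoint:
pass 1:
  A via A→a c: +{a}
  A via A→c A a: +{c}
  B via B→A c: +{a,c}
  C via C→a: +{a}
  S via S→b: +{b}
  S via S→c: +{c}
  FIRST(S)={b,c}  FIRST(A)={a,c}  FIRST(B)={a,c}  FIRST(C)={a}
pass 2: — fixpoint
  FIRST(S)={b,c}  FIRST(A)={a,c}  FIRST(B)={a,c}  FIRST(C)={a}

FIRST(B) = ["a", "c"]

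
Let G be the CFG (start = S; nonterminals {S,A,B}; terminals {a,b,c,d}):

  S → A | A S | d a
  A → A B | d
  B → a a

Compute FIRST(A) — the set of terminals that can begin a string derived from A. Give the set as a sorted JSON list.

FIRST sets, iterate to fixpoint:
[1]
  A via A→d: +{d}
  B via B→a a: +{a}
  S via S→A: +{d}
  FIRST(S)={d}  FIRST(A)={d}  FIRST(B)={a}
[2] (stable)
  FIRST(S)={d}  FIRST(A)={d}  FIRST(B)={a}

FIRST(A) = ["d"]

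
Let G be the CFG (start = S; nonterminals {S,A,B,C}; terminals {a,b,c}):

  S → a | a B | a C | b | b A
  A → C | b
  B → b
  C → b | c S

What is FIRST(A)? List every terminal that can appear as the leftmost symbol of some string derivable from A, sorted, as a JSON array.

FIRST sets, iterate to fixpoint:
[1]
  A via A→b: +{b}
  B via B→b: +{b}
  C via C→b: +{b}
  C via C→c S: +{c}
  S via S→a: +{a}
  S via S→b: +{b}
  FIRST(S)={a,b}  FIRST(A)={b}  FIRST(B)={b}  FIRST(C)={b,c}
[2]
  A via A→C: +{c}
  FIRST(S)={a,b}  FIRST(A)={b,c}  FIRST(B)={b}  FIRST(C)={b,c}
[3] — fixpoint
  FIRST(S)={a,b}  FIRST(A)={b,c}  FIRST(B)={b}  FIRST(C)={b,c}

FIRST(A) = ["b", "c"]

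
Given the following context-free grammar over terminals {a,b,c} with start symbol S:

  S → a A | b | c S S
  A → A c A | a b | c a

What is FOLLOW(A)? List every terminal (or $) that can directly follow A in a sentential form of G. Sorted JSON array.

FIRST iteration:
[1]
  A via A→a b: +{a}
  A via A→c a: +{c}
  S via S→a A: +{a}
  S via S→b: +{b}
  S via S→c S S: +{c}
  FIRST(S)={a,b,c}  FIRST(A)={a,c}
[2] — fixpoint
  FIRST(S)={a,b,c}  FIRST(A)={a,c}

Compute FOLLOW by fixpoint:
FOLLOW(S) := {$}
[1]
  A→A c A: FOLLOW(A) ⊇ FIRST(c) = {c}; new: +{c}
  S→a A: FOLLOW(A) ⊇ FOLLOW(S) ⊇ {$}; new: +{$}
  S→c S S: FOLLOW(S) ⊇ FIRST(S) = {a,b,c}; new: +{a,b,c}
  S: {$,a,b,c}  A: {$,c}
[2]
  S→a A: FOLLOW(A) ⊇ FOLLOW(S) ⊇ {$,a,b,c}; new: +{a,b}
  S: {$,a,b,c}  A: {$,a,b,c}
[3] — fixpoint
  S: {$,a,b,c}  A: {$,a,b,c}

FOLLOW(A) = ["$", "a", "b", "c"]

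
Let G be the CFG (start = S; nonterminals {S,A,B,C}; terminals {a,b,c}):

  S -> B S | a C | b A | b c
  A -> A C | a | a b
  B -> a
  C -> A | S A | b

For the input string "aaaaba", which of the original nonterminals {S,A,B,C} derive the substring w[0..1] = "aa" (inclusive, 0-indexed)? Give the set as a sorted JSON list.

Convert to CNF:
  S -> B S | T0 C | T1 A | T1 T2
  A -> A C | T0 T1 | a
  B -> a
  C -> A C | S A | T0 T1 | a | b
  T0 -> a
  T1 -> b
  T2 -> c

CYK table (by increasing span) (cells [i..j] with 0 ≤ i ≤ j ≤ 1 only):
  T[0,0] 'a' = {A,B,C,T0}  orig:{A,B,C}
  T[1,1] 'a' = {A,B,C,T0}  orig:{A,B,C}
  T[0,1] 'aa' = {A,C,S}

Original NTs in T[0,1] deriving "aa": ["A", "C", "S"]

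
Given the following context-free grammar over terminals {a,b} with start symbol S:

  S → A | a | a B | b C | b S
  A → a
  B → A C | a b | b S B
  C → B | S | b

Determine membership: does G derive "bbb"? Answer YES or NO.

Convert to CNF:
  S -> T0 B | T1 C | T1 S | a
  A -> a
  B -> A C | T0 T1 | T1 X2
  C -> A C | T0 B | T0 T1 | T1 C | T1 S | T1 X3 | a | b
  T0 -> a
  T1 -> b
  X2 -> S B
  X3 -> S B

Fill CYK table bottom-up:
  [0..0]={C,T1}  "b"  orig:{C}
  [1..1]={C,T1}  "b"  orig:{C}
  [2..2]={C,T1}  "b"  orig:{C}
  [0..1]={C,S}  "bb"
  [1..2]={C,S}  "bb"
  [0..2]={C,S}  "bbb"

S ∈ T[0,2] ⇒ YES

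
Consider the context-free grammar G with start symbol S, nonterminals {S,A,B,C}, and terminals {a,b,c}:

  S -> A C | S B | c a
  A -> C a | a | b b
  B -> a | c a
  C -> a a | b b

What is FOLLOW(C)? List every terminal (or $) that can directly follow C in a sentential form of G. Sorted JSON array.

FIRST sets, iterate to fixpoint:
round 1:
  A via A→a: +{a}
  A via A→b b: +{b}
  B via B→a: +{a}
  B via B→c a: +{c}
  C via C→a a: +{a}
  C via C→b b: +{b}
  S via S→A C: +{a,b}
  S via S→c a: +{c}
  FIRST[S]={a,b,c}  FIRST[A]={a,b}  FIRST[B]={a,c}  FIRST[C]={a,b}
round 2: (stable)
  FIRST[S]={a,b,c}  FIRST[A]={a,b}  FIRST[B]={a,c}  FIRST[C]={a,b}

Compute FOLLOW by fixpoint:
initialize: $ ∈ FOLLOW(S)
pass 1:
  A→C a: FOLLOW(C) ⊇ FIRST(a) = {a}; new: +{a}
  S→A C: FOLLOW(A) ⊇ FIRST(C) = {a,b}; new: +{a,b}
  S→A C: FOLLOW(C) ⊇ FOLLOW(S) ⊇ {$}; new: +{$}
  S→S B: FOLLOW(S) ⊇ FIRST(B) = {a,c}; new: +{a,c}
  S→S B: FOLLOW(B) ⊇ FOLLOW(S) ⊇ {$,a,c}; new: +{$,a,c}
  FOLLOW[S]={$,a,c}  FOLLOW[A]={a,b}  FOLLOW[B]={$,a,c}  FOLLOW[C]={$,a}
pass 2:
  S→A C: FOLLOW(C) ⊇ FOLLOW(S) ⊇ {$,a,c}; new: +{c}
  FOLLOW[S]={$,a,c}  FOLLOW[A]={a,b}  FOLLOW[B]={$,a,c}  FOLLOW[C]={$,a,c}
pass 3: (stable)
  FOLLOW[S]={$,a,c}  FOLLOW[A]={a,b}  FOLLOW[B]={$,a,c}  FOLLOW[C]={$,a,c}

FOLLOW(C) = ["$", "a", "c"]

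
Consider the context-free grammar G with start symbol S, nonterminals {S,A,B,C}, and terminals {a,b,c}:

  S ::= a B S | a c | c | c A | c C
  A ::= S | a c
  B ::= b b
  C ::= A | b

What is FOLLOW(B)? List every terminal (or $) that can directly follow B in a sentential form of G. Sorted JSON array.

Compute FIRST by fixpoint:
iter 1:
  A via A→a c: +{a}
  B via B→b b: +{b}
  C via C→A: +{a}
  C via C→b: +{b}
  S via S→a B S: +{a}
  S via S→c: +{c}
  FIRST[S]={a,c}  FIRST[A]={a}  FIRST[B]={b}  FIRST[C]={a,b}
iter 2:
  A via A→S: +{c}
  C via C→A: +{c}
  FIRST[S]={a,c}  FIRST[A]={a,c}  FIRST[B]={b}  FIRST[C]={a,b,c}
iter 3: (stable)
  FIRST[S]={a,c}  FIRST[A]={a,c}  FIRST[B]={b}  FIRST[C]={a,b,c}

FOLLOW iteration:
FOLLOW(S) := {$}
pass 1:
  S→a B S: FOLLOW(B) ⊇ FIRST(S) = {a,c}; new: +{a,c}
  S→c A: FOLLOW(A) ⊇ FOLLOW(S) ⊇ {$}; new: +{$}
  S→c C: FOLLOW(C) ⊇ FOLLOW(S) ⊇ {$}; new: +{$}
  FOLLOW[S]={$}  FOLLOW[A]={$}  FOLLOW[B]={a,c}  FOLLOW[C]={$}
pass 2: (stable)
  FOLLOW[S]={$}  FOLLOW[A]={$}  FOLLOW[B]={a,c}  FOLLOW[C]={$}

FOLLOW(B) = ["a", "c"]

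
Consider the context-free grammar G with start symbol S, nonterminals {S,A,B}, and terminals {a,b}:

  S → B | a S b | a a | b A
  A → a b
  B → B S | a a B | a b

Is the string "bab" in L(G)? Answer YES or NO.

Convert to CNF:
  S -> B S | T0 T0 | T0 T1 | T0 X3 | T0 X4 | T1 A
  A -> T0 T1
  B -> B S | T0 T1 | T0 X2
  T0 -> a
  T1 -> b
  X2 -> T0 B
  X3 -> S T1
  X4 -> T0 B

CYK fill:
  cell(0,0) b: {T1}  orig:{}
  cell(1,1) a: {T0}  orig:{}
  cell(2,2) b: {T1}  orig:{}
  cell(0,1) ba: ∅
  cell(1,2) ab: {A,B,S}
  cell(0,2) bab: {S}

S ∈ T[0,2] ⇒ YES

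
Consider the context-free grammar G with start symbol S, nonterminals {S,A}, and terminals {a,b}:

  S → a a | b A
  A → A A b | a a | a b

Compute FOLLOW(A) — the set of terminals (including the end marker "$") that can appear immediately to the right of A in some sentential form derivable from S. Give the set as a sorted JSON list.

FIRST iteration:
iter 1:
  A via A→a a: +{a}
  S via S→a a: +{a}
  S via S→b A: +{b}
  FIRST[S]={a,b}  FIRST[A]={a}
iter 2: done
  FIRST[S]={a,b}  FIRST[A]={a}

Compute FOLLOW by fixpoint:
initialize: $ ∈ FOLLOW(S)
iter 1:
  A→A A b: FOLLOW(A) ⊇ FIRST(A) = {a}; new: +{a}
  A→A A b: FOLLOW(A) ⊇ FIRST(b) = {b}; new: +{b}
  S→b A: FOLLOW(A) ⊇ FOLLOW(S) ⊇ {$}; new: +{$}
  FOLLOW(S)={$}  FOLLOW(A)={$,a,b}
iter 2: (no change)
  FOLLOW(S)={$}  FOLLOW(A)={$,a,b}

FOLLOW(A) = ["$", "a", "b"]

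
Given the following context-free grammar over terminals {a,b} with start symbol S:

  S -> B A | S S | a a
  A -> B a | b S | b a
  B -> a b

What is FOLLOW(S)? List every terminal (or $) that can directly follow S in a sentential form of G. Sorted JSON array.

FIRST iteration:
iter 1:
  A via A→b S: +{b}
  B via B→a b: +{a}
  S via S→B A: +{a}
  FIRST(S)={a}  FIRST(A)={b}  FIRST(B)={a}
iter 2:
  A via A→B a: +{a}
  FIRST(S)={a}  FIRST(A)={a,b}  FIRST(B)={a}
iter 3: (stable)
  FIRST(S)={a}  FIRST(A)={a,b}  FIRST(B)={a}

Compute FOLLOW by fixpoint:
FOLLOW(S) := {$}
pass 1:
  A→B a: FOLLOW(B) ⊇ FIRST(a) = {a}; new: +{a}
  S→B A: FOLLOW(B) ⊇ FIRST(A) = {a,b}; new: +{b}
  S→B A: FOLLOW(A) ⊇ FOLLOW(S) ⊇ {$}; new: +{$}
  S→S S: FOLLOW(S) ⊇ FIRST(S) = {a}; new: +{a}
  S: {$,a}  A: {$}  B: {a,b}
pass 2:
  S→B A: FOLLOW(A) ⊇ FOLLOW(S) ⊇ {$,a}; new: +{a}
  S: {$,a}  A: {$,a}  B: {a,b}
pass 3: — fixpoint
  S: {$,a}  A: {$,a}  B: {a,b}

FOLLOW(S) = ["$", "a"]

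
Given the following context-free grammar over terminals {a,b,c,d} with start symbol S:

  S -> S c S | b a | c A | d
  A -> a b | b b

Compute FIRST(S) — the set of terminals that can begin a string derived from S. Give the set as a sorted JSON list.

FIRST iteration:
pass 1:
  A via A→a b: +{a}
  A via A→b b: +{b}
  S via S→b a: +{b}
  S via S→c A: +{c}
  S via S→d: +{d}
  S: {b,c,d}  A: {a,b}
pass 2: done
  S: {b,c,d}  A: {a,b}

FIRST(S) = ["b", "c", "d"]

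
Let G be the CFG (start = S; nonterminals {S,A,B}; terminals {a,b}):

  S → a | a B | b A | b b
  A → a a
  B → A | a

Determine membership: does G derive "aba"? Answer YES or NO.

Convert to CNF:
  S -> T0 B | T1 A | T1 T1 | a
  A -> T0 T0
  B -> T0 T0 | a
  T0 -> a
  T1 -> b

CYK fill:
  cell(0,0) a: {B,S,T0}  orig:{B,S}
  cell(1,1) b: {T1}  orig:{}
  cell(2,2) a: {B,S,T0}  orig:{B,S}
  cell(0,1) ab: ∅
  cell(1,2) ba: ∅
  cell(0,2) aba: ∅

S ∉ T[0,2] ⇒ NO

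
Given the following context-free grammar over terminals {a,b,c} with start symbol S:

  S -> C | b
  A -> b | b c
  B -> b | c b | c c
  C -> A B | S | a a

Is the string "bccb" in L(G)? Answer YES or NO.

Convert to CNF:
  S -> A B | T2 T2 | b
  A -> T0 T1 | b
  B -> T1 T0 | T1 T1 | b
  C -> A B | T2 T2 | b
  T0 -> b
  T1 -> c
  T2 -> a

CYK table (by increasing span):
  T[0,0] 'b' = {A,B,C,S,T0}  orig:{A,B,C,S}
  T[1,1] 'c' = {T1}  orig:{}
  T[2,2] 'c' = {T1}  orig:{}
  T[3,3] 'b' = {A,B,C,S,T0}  orig:{A,B,C,S}
  T[0,1] 'bc' = {A}
  T[1,2] 'cc' = {B}
  T[2,3] 'cb' = {B}
  T[0,2] 'bcc' = {C,S}
  T[1,3] 'ccb' = ∅
  T[0,3] 'bccb' = {C,S}

S ∈ T[0,3] ⇒ YES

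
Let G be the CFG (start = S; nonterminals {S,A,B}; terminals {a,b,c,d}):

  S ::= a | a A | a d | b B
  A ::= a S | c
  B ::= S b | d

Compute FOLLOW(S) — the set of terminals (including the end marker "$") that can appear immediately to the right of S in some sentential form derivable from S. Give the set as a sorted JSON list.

FIRST iteration:
iter 1:
  A via A→a S: +{a}
  A via A→c: +{c}
  B via B→d: +{d}
  S via S→a: +{a}
  S via S→b B: +{b}
  S: {a,b}  A: {a,c}  B: {d}
iter 2:
  B via B→S b: +{a,b}
  S: {a,b}  A: {a,c}  B: {a,b,d}
iter 3: done
  S: {a,b}  A: {a,c}  B: {a,b,d}

FOLLOW sets:
FOLLOW(S) := {$}
pass 1:
  B→S b: FOLLOW(S) ⊇ FIRST(b) = {b}; new: +{b}
  S→a A: FOLLOW(A) ⊇ FOLLOW(S) ⊇ {$,b}; new: +{$,b}
  S→b B: FOLLOW(B) ⊇ FOLLOW(S) ⊇ {$,b}; new: +{$,b}
  FOLLOW[S]={$,b}  FOLLOW[A]={$,b}  FOLLOW[B]={$,b}
pass 2: done
  FOLLOW[S]={$,b}  FOLLOW[A]={$,b}  FOLLOW[B]={$,b}

FOLLOW(S) = ["$", "b"]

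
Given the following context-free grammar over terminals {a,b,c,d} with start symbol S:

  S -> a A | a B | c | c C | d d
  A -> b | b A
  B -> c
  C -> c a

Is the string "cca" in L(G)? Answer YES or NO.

CNF form of G:
  S -> T1 C | T2 A | T2 B | T3 T3 | c
  A -> T0 A | b
  B -> c
  C -> T1 T2
  T0 -> b
  T1 -> c
  T2 -> a
  T3 -> d

CYK fill:
  cell(0,0) c: {B,S,T1}  orig:{B,S}
  cell(1,1) c: {B,S,T1}  orig:{B,S}
  cell(2,2) a: {T2}  orig:{}
  cell(0,1) cc: ∅
  cell(1,2) ca: {C}
  cell(0,2) cca: {S}

S ∈ T[0,2] ⇒ YES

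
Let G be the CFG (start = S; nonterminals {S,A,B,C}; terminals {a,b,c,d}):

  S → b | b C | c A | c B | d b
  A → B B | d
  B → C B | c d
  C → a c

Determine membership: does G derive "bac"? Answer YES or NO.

Convert to CNF:
  S -> T0 A | T0 B | T1 T3 | T3 C | b
  A -> B B | d
  B -> C B | T0 T1
  C -> T2 T0
  T0 -> c
  T1 -> d
  T2 -> a
  T3 -> b

Fill CYK table bottom-up:
  T[0,0] 'b' = {S,T3}  orig:{S}
  T[1,1] 'a' = {T2}  orig:{}
  T[2,2] 'c' = {T0}  orig:{}
  T[0,1] 'ba' = ∅
  T[1,2] 'ac' = {C}
  T[0,2] 'bac' = {S}

S ∈ T[0,2] ⇒ YES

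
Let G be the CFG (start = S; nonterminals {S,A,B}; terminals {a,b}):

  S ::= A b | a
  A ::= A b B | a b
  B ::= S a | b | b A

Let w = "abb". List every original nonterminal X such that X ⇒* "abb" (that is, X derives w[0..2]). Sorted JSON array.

Convert to CNF:
  S -> A T0 | a
  A -> A X2 | T1 T0
  B -> S T1 | T0 A | b
  T0 -> b
  T1 -> a
  X2 -> T0 B

CYK fill, restricted to cells inside w[0..2]:
  T[0,0] 'a' = {S,T1}  orig:{S}
  T[1,1] 'b' = {B,T0}  orig:{B}
  T[2,2] 'b' = {B,T0}  orig:{B}
  T[0,1] 'ab' = {A}
  T[1,2] 'bb' = {X2}  orig:{}
  T[0,2] 'abb' = {S}

Original NTs in T[0,2] deriving "abb": ["S"]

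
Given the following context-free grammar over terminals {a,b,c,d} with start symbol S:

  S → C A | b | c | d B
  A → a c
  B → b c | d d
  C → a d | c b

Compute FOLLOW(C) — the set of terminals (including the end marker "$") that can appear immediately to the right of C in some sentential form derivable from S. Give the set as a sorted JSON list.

FIRST iteration:
iter 1:
  A via A→a c: +{a}
  B via B→b c: +{b}
  B via B→d d: +{d}
  C via C→a d: +{a}
  C via C→c b: +{c}
  S via S→C A: +{a,c}
  S via S→b: +{b}
  S via S→d B: +{d}
  FIRST(S)={a,b,c,d}  FIRST(A)={a}  FIRST(B)={b,d}  FIRST(C)={a,c}
iter 2: (stable)
  FIRST(S)={a,b,c,d}  FIRST(A)={a}  FIRST(B)={b,d}  FIRST(C)={a,c}

Compute FOLLOW by fixpoint:
seed FOLLOW(S) with $
iter 1:
  S→C A: FOLLOW(C) ⊇ FIRST(A) = {a}; new: +{a}
  S→C A: FOLLOW(A) ⊇ FOLLOW(S) ⊇ {$}; new: +{$}
  S→d B: FOLLOW(B) ⊇ FOLLOW(S) ⊇ {$}; new: +{$}
  FOLLOW[S]={$}  FOLLOW[A]={$}  FOLLOW[B]={$}  FOLLOW[C]={a}
iter 2: (no change)
  FOLLOW[S]={$}  FOLLOW[A]={$}  FOLLOW[B]={$}  FOLLOW[C]={a}

FOLLOW(C) = ["a"]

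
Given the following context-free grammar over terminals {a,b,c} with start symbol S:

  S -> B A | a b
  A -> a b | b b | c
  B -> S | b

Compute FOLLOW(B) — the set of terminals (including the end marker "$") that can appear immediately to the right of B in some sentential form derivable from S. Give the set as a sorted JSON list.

FIRST sets, iterate to fixpoint:
pass 1:
  A via A→a b: +{a}
  A via A→b b: +{b}
  A via A→c: +{c}
  B via B→b: +{b}
  S via S→B A: +{b}
  S via S→a b: +{a}
  S: {a,b}  A: {a,b,c}  B: {b}
pass 2:
  B via B→S: +{a}
  S: {a,b}  A: {a,b,c}  B: {a,b}
pass 3: (no change)
  S: {a,b}  A: {a,b,c}  B: {a,b}

Compute FOLLOW by fixpoint:
initialize: $ ∈ FOLLOW(S)
[1]
  S→B A: FOLLOW(B) ⊇ FIRST(A) = {a,b,c}; new: +{a,b,c}
  S→B A: FOLLOW(A) ⊇ FOLLOW(S) ⊇ {$}; new: +{$}
  S: {$}  A: {$}  B: {a,b,c}
[2]
  B→S: FOLLOW(S) ⊇ FOLLOW(B) ⊇ {a,b,c}; new: +{a,b,c}
  S→B A: FOLLOW(A) ⊇ FOLLOW(S) ⊇ {$,a,b,c}; new: +{a,b,c}
  S: {$,a,b,c}  A: {$,a,b,c}  B: {a,b,c}
[3] (no change)
  S: {$,a,b,c}  A: {$,a,b,c}  B: {a,b,c}

FOLLOW(B) = ["a", "b", "c"]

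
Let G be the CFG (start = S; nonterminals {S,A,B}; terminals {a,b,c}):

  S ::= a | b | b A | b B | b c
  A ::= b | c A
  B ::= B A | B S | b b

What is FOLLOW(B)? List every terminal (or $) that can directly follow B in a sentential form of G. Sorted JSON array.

FIRST iteration:
pass 1:
  A via A→b: +{b}
  A via A→c A: +{c}
  B via B→b b: +{b}
  S via S→a: +{a}
  S via S→b: +{b}
  FIRST(S)={a,b}  FIRST(A)={b,c}  FIRST(B)={b}
pass 2: done
  FIRST(S)={a,b}  FIRST(A)={b,c}  FIRST(B)={b}

Compute FOLLOW by fixpoint:
seed FOLLOW(S) with $
pass 1:
  B→B A: FOLLOW(B) ⊇ FIRST(A) = {b,c}; new: +{b,c}
  B→B A: FOLLOW(A) ⊇ FOLLOW(B) ⊇ {b,c}; new: +{b,c}
  B→B S: FOLLOW(B) ⊇ FIRST(S) = {a,b}; new: +{a}
  B→B S: FOLLOW(S) ⊇ FOLLOW(B) ⊇ {a,b,c}; new: +{a,b,c}
  S→b A: FOLLOW(A) ⊇ FOLLOW(S) ⊇ {$,a,b,c}; new: +{$,a}
  S→b B: FOLLOW(B) ⊇ FOLLOW(S) ⊇ {$,a,b,c}; new: +{$}
  S: {$,a,b,c}  A: {$,a,b,c}  B: {$,a,b,c}
pass 2: (no change)
  S: {$,a,b,c}  A: {$,a,b,c}  B: {$,a,b,c}

FOLLOW(B) = ["$", "a", "b", "c"]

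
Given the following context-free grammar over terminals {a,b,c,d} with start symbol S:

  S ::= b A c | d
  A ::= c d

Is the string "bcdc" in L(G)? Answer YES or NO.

Convert to CNF:
  S -> T2 X3 | d
  A -> T0 T1
  T0 -> c
  T1 -> d
  T2 -> b
  X3 -> A T0

Fill CYK table bottom-up:
  cell(0,0) b: {T2}  orig:{}
  cell(1,1) c: {T0}  orig:{}
  cell(2,2) d: {S,T1}  orig:{S}
  cell(3,3) c: {T0}  orig:{}
  cell(0,1) bc: ∅
  cell(1,2) cd: {A}
  cell(2,3) dc: ∅
  cell(0,2) bcd: ∅
  cell(1,3) cdc: {X3}  orig:{}
  cell(0,3) bcdc: {S}

S ∈ T[0,3] ⇒ YES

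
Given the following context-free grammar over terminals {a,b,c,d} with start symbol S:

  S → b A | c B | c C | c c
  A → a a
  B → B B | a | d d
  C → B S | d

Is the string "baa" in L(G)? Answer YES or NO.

Convert to CNF:
  S -> T2 A | T3 B | T3 C | T3 T3
  A -> T0 T0
  B -> B B | T1 T1 | a
  C -> B S | d
  T0 -> a
  T1 -> d
  T2 -> b
  T3 -> c

CYK fill:
  cell(0,0) b: {T2}  orig:{}
  cell(1,1) a: {B,T0}  orig:{B}
  cell(2,2) a: {B,T0}  orig:{B}
  cell(0,1) ba: ∅
  cell(1,2) aa: {A,B}
  cell(0,2) baa: {S}

S ∈ T[0,2] ⇒ YES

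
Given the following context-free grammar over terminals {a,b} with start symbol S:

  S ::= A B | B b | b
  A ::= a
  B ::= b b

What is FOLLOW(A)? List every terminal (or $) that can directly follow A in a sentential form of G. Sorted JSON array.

FIRST iteration:
iter 1:
  A via A→a: +{a}
  B via B→b b: +{b}
  S via S→A B: +{a}
  S via S→B b: +{b}
  FIRST[S]={a,b}  FIRST[A]={a}  FIRST[B]={b}
iter 2: done
  FIRST[S]={a,b}  FIRST[A]={a}  FIRST[B]={b}

FOLLOW iteration:
initialize: $ ∈ FOLLOW(S)
round 1:
  S→A B: FOLLOW(A) ⊇ FIRST(B) = {b}; new: +{b}
  S→A B: FOLLOW(B) ⊇ FOLLOW(S) ⊇ {$}; new: +{$}
  S→B b: FOLLOW(B) ⊇ FIRST(b) = {b}; new: +{b}
  FOLLOW(S)={$}  FOLLOW(A)={b}  FOLLOW(B)={$,b}
round 2: (stable)
  FOLLOW(S)={$}  FOLLOW(A)={b}  FOLLOW(B)={$,b}

FOLLOW(A) = ["b"]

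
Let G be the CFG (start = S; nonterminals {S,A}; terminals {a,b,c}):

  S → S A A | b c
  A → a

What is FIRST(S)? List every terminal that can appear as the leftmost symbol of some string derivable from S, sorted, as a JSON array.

FIRST iteration:
iter 1:
  A via A→a: +{a}
  S via S→b c: +{b}
  FIRST[S]={b}  FIRST[A]={a}
iter 2: — fixpoint
  FIRST[S]={b}  FIRST[A]={a}

FIRST(S) = ["b"]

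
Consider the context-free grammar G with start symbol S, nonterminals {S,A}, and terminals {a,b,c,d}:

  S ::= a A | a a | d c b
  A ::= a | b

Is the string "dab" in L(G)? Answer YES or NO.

CNF form of G:
  S -> T0 A | T0 T0 | T1 X4
  A -> a | b
  T0 -> a
  T1 -> d
  T2 -> c
  T3 -> b
  X4 -> T2 T3

Fill CYK table bottom-up:
  T[0,0] 'd' = {T1}  orig:{}
  T[1,1] 'a' = {A,T0}  orig:{A}
  T[2,2] 'b' = {A,T3}  orig:{A}
  T[0,1] 'da' = ∅
  T[1,2] 'ab' = {S}
  T[0,2] 'dab' = ∅

S ∉ T[0,2] ⇒ NO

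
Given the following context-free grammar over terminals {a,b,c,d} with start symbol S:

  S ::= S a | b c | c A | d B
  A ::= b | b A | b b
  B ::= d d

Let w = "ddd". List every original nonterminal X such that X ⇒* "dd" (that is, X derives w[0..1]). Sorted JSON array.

Convert to CNF:
  S -> S T2 | T0 T3 | T1 B | T3 A
  A -> T0 A | T0 T0 | b
  B -> T1 T1
  T0 -> b
  T1 -> d
  T2 -> a
  T3 -> c

CYK table (by increasing span) (cells [i..j] with 0 ≤ i ≤ j ≤ 1 only):
  [0..0]={T1}  "d"  orig:{}
  [1..1]={T1}  "d"  orig:{}
  [0..1]={B}  "dd"

Original NTs in T[0,1] deriving "dd": ["B"]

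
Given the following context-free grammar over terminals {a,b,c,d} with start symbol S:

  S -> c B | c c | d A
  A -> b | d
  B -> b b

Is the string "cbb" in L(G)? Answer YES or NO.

Convert to CNF:
  S -> T1 B | T1 T1 | T2 A
  A -> b | d
  B -> T0 T0
  T0 -> b
  T1 -> c
  T2 -> d

Fill CYK table bottom-up:
  cell(0,0) c: {T1}  orig:{}
  cell(1,1) b: {A,T0}  orig:{A}
  cell(2,2) b: {A,T0}  orig:{A}
  cell(0,1) cb: ∅
  cell(1,2) bb: {B}
  cell(0,2) cbb: {S}

S ∈ T[0,2] ⇒ YES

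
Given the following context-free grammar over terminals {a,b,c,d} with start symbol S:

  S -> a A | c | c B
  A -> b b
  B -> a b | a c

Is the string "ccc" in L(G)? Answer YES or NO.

CNF form of G:
  S -> T1 A | T2 B | c
  A -> T0 T0
  B -> T1 T0 | T1 T2
  T0 -> b
  T1 -> a
  T2 -> c

Fill CYK table bottom-up:
  [0..0]={S,T2}  "c"  orig:{S}
  [1..1]={S,T2}  "c"  orig:{S}
  [2..2]={S,T2}  "c"  orig:{S}
  [0..1]=∅  "cc"
  [1..2]=∅  "cc"
  [0..2]=∅  "ccc"

S ∉ T[0,2] ⇒ NO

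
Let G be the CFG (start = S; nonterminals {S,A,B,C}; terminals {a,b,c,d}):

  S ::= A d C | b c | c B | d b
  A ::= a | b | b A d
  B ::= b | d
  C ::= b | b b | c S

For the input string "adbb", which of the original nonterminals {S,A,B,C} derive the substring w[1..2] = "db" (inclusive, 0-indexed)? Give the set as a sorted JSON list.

CNF form of G:
  S -> A X4 | T0 T2 | T1 T0 | T2 B
  A -> T0 X3 | a | b
  B -> b | d
  C -> T0 T0 | T2 S | b
  T0 -> b
  T1 -> d
  T2 -> c
  X3 -> A T1
  X4 -> T1 C

Fill CYK table bottom-up, restricted to cells inside w[1..2]:
  T[1,1] 'd' = {B,T1}  orig:{B}
  T[2,2] 'b' = {A,B,C,T0}  orig:{A,B,C}
  T[1,2] 'db' = {S,X4}  orig:{S}

Original NTs in T[1,2] deriving "db": ["S"]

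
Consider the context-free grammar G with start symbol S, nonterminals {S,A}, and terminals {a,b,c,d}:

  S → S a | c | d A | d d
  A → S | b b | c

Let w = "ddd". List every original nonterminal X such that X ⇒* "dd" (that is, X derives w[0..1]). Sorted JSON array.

CNF form of G:
  S -> S T0 | T2 A | T2 T2 | c
  A -> S T0 | T1 T1 | T2 A | T2 T2 | c
  T0 -> a
  T1 -> b
  T2 -> d

Fill CYK table bottom-up — only the sub-triangle for w[0..1]:
  [0..0]={T2}  "d"  orig:{}
  [1..1]={T2}  "d"  orig:{}
  [0..1]={A,S}  "dd"

Original NTs in T[0,1] deriving "dd": ["A", "S"]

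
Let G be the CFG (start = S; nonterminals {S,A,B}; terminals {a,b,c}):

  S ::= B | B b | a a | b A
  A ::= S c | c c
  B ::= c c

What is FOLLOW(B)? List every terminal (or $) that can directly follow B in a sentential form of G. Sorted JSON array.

Compute FIRST by fixpoint:
iter 1:
  A via A→c c: +{c}
  B via B→c c: +{c}
  S via S→B: +{c}
  S via S→a a: +{a}
  S via S→b A: +{b}
  FIRST[S]={a,b,c}  FIRST[A]={c}  FIRST[B]={c}
iter 2:
  A via A→S c: +{a,b}
  FIRST[S]={a,b,c}  FIRST[A]={a,b,c}  FIRST[B]={c}
iter 3: (no change)
  FIRST[S]={a,b,c}  FIRST[A]={a,b,c}  FIRST[B]={c}

FOLLOW iteration:
FOLLOW(S) := {$}
round 1:
  A→S c: FOLLOW(S) ⊇ FIRST(c) = {c}; new: +{c}
  S→B: FOLLOW(B) ⊇ FOLLOW(S) ⊇ {$,c}; new: +{$,c}
  S→B b: FOLLOW(B) ⊇ FIRST(b) = {b}; new: +{b}
  S→b A: FOLLOW(A) ⊇ FOLLOW(S) ⊇ {$,c}; new: +{$,c}
  FOLLOW[S]={$,c}  FOLLOW[A]={$,c}  FOLLOW[B]={$,b,c}
round 2: (no change)
  FOLLOW[S]={$,c}  FOLLOW[A]={$,c}  FOLLOW[B]={$,b,c}

FOLLOW(B) = ["$", "b", "c"]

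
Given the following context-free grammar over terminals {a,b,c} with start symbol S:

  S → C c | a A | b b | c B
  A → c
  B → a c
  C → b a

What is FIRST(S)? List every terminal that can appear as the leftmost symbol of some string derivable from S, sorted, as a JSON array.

FIRST sets, iterate to fixpoint:
[1]
  A via A→c: +{c}
  B via B→a c: +{a}
  C via C→b a: +{b}
  S via S→C c: +{b}
  S via S→a A: +{a}
  S via S→c B: +{c}
  S: {a,b,c}  A: {c}  B: {a}  C: {b}
[2] done
  S: {a,b,c}  A: {c}  B: {a}  C: {b}

FIRST(S) = ["a", "b", "c"]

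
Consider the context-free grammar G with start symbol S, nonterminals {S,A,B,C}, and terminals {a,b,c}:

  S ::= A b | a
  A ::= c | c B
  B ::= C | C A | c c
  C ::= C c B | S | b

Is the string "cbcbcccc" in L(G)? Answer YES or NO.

Convert to CNF:
  S -> A T1 | a
  A -> T0 B | c
  B -> A T1 | C A | C X2 | T0 T0 | a | b
  C -> A T1 | C X3 | a | b
  T0 -> c
  T1 -> b
  X2 -> T0 B
  X3 -> T0 B

CYK fill:
  T[0,0] 'c' = {A,T0}  orig:{A}
  T[1,1] 'b' = {B,C,T1}  orig:{B,C}
  T[2,2] 'c' = {A,T0}  orig:{A}
  T[3,3] 'b' = {B,C,T1}  orig:{B,C}
  T[4,4] 'c' = {A,T0}  orig:{A}
  T[5,5] 'c' = {A,T0}  orig:{A}
  T[6,6] 'c' = {A,T0}  orig:{A}
  T[7,7] 'c' = {A,T0}  orig:{A}
  T[0,1] 'cb' = {A,B,C,S,X2,X3}  orig:{A,B,C,S}
  T[1,2] 'bc' = {B}
  T[2,3] 'cb' = {A,B,C,S,X2,X3}  orig:{A,B,C,S}
  T[3,4] 'bc' = {B}
  T[4,5] 'cc' = {B}
  T[5,6] 'cc' = {B}
  T[6,7] 'cc' = {B}
  T[0,2] 'cbc' = {A,B,X2,X3}  orig:{A,B}
  T[1,3] 'bcb' = {B,C}
  T[2,4] 'cbc' = {A,B,X2,X3}  orig:{A,B}
  T[3,5] 'bcc' = ∅
  T[4,6] 'ccc' = {A,X2,X3}  orig:{A}
  T[5,7] 'ccc' = {A,X2,X3}  orig:{A}
  T[0,3] 'cbcb' = {A,B,C,S,X2,X3}  orig:{A,B,C,S}
  T[1,4] 'bcbc' = {B,C}
  T[2,5] 'cbcc' = ∅
  T[3,6] 'bccc' = {B,C}
  T[4,7] 'cccc' = ∅
  T[0,4] 'cbcbc' = {A,B,C,X2,X3}  orig:{A,B,C}
  T[1,5] 'bcbcc' = {B}
  T[2,6] 'cbccc' = {A,B,C,X2,X3}  orig:{A,B,C}
  T[3,7] 'bcccc' = {B}
  T[0,5] 'cbcbcc' = {A,B,X2,X3}  orig:{A,B}
  T[1,6] 'bcbccc' = {B,C}
  T[2,7] 'cbcccc' = {A,B,X2,X3}  orig:{A,B}
  T[0,6] 'cbcbccc' = {A,B,C,X2,X3}  orig:{A,B,C}
  T[1,7] 'bcbcccc' = {B,C}
  T[0,7] 'cbcbcccc' = {A,B,C,X2,X3}  orig:{A,B,C}

S ∉ T[0,7] ⇒ NO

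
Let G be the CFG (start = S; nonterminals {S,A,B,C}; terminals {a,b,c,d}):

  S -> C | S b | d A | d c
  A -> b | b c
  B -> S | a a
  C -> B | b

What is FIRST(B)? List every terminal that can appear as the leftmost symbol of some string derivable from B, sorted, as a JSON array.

FIRST iteration:
[1]
  A via A→b: +{b}
  B via B→a a: +{a}
  C via C→B: +{a}
  C via C→b: +{b}
  S via S→C: +{a,b}
  S via S→d A: +{d}
  FIRST[S]={a,b,d}  FIRST[A]={b}  FIRST[B]={a}  FIRST[C]={a,b}
[2]
  B via B→S: +{b,d}
  C via C→B: +{d}
  FIRST[S]={a,b,d}  FIRST[A]={b}  FIRST[B]={a,b,d}  FIRST[C]={a,b,d}
[3] done
  FIRST[S]={a,b,d}  FIRST[A]={b}  FIRST[B]={a,b,d}  FIRST[C]={a,b,d}

FIRST(B) = ["a", "b", "d"]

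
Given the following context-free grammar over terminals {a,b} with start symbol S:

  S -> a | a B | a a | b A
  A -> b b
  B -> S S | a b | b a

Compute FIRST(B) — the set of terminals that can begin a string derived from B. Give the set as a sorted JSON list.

FIRST iteration:
iter 1:
  A via A→b b: +{b}
  B via B→a b: +{a}
  B via B→b a: +{b}
  S via S→a: +{a}
  S via S→b A: +{b}
  S: {a,b}  A: {b}  B: {a,b}
iter 2: done
  S: {a,b}  A: {b}  B: {a,b}

FIRST(B) = ["a", "b"]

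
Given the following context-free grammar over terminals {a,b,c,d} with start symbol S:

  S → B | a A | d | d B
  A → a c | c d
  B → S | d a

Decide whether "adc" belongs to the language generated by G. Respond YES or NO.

CNF form of G:
  S -> T0 A | T2 B | T2 T0 | d
  A -> T0 T1 | T1 T2
  B -> T0 A | T2 B | T2 T0 | d
  T0 -> a
  T1 -> c
  T2 -> d

CYK fill:
  [0..0]={T0}  "a"  orig:{}
  [1..1]={B,S,T2}  "d"  orig:{B,S}
  [2..2]={T1}  "c"  orig:{}
  [0..1]=∅  "ad"
  [1..2]=∅  "dc"
  [0..2]=∅  "adc"

S ∉ T[0,2] ⇒ NO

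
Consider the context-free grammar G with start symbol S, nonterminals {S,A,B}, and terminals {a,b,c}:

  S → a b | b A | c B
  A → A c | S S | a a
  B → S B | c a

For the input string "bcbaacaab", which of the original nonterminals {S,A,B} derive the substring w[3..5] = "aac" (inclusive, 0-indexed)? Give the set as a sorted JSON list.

Convert to CNF:
  S -> T0 B | T1 T2 | T2 A
  A -> A T0 | S S | T1 T1
  B -> S B | T0 T1
  T0 -> c
  T1 -> a
  T2 -> b

CYK table (by increasing span) — only the sub-triangle for w[3..5]:
  cell(3,3) a: {T1}  orig:{}
  cell(4,4) a: {T1}  orig:{}
  cell(5,5) c: {T0}  orig:{}
  cell(3,4) aa: {A}
  cell(4,5) ac: ∅
  cell(3,5) aac: {A}

Original NTs in T[3,5] deriving "aac": ["A"]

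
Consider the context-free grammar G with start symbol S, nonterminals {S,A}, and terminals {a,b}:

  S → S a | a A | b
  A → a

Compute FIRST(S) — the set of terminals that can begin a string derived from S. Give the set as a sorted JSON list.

Compute FIRST by fixpoint:
[1]
  A via A→a: +{a}
  S via S→a A: +{a}
  S via S→b: +{b}
  S: {a,b}  A: {a}
[2] (stable)
  S: {a,b}  A: {a}

FIRST(S) = ["a", "b"]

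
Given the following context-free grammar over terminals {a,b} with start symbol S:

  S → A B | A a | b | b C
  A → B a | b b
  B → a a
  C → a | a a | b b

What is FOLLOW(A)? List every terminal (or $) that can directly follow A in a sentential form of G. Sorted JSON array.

FIRST sets, iterate to fixpoint:
[1]
  A via A→b b: +{b}
  B via B→a a: +{a}
  C via C→a: +{a}
  C via C→b b: +{b}
  S via S→A B: +{b}
  S: {b}  A: {b}  B: {a}  C: {a,b}
[2]
  A via A→B a: +{a}
  S via S→A B: +{a}
  S: {a,b}  A: {a,b}  B: {a}  C: {a,b}
[3] (stable)
  S: {a,b}  A: {a,b}  B: {a}  C: {a,b}

FOLLOW sets:
initialize: $ ∈ FOLLOW(S)
iter 1:
  A→B a: FOLLOW(B) ⊇ FIRST(a) = {a}; new: +{a}
  S→A B: FOLLOW(A) ⊇ FIRST(B) = {a}; new: +{a}
  S→A B: FOLLOW(B) ⊇ FOLLOW(S) ⊇ {$}; new: +{$}
  S→b C: FOLLOW(C) ⊇ FOLLOW(S) ⊇ {$}; new: +{$}
  FOLLOW(S)={$}  FOLLOW(A)={a}  FOLLOW(B)={$,a}  FOLLOW(C)={$}
iter 2: (stable)
  FOLLOW(S)={$}  FOLLOW(A)={a}  FOLLOW(B)={$,a}  FOLLOW(C)={$}

FOLLOW(A) = ["a"]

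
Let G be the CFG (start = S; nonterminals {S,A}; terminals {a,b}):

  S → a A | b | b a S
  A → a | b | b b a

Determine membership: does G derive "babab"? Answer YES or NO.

Convert to CNF:
  S -> T0 X3 | T1 A | b
  A -> T0 X2 | a | b
  T0 -> b
  T1 -> a
  X2 -> T0 T1
  X3 -> T1 S

Fill CYK table bottom-up:
  T[0,0] 'b' = {A,S,T0}  orig:{A,S}
  T[1,1] 'a' = {A,T1}  orig:{A}
  T[2,2] 'b' = {A,S,T0}  orig:{A,S}
  T[3,3] 'a' = {A,T1}  orig:{A}
  T[4,4] 'b' = {A,S,T0}  orig:{A,S}
  T[0,1] 'ba' = {X2}  orig:{}
  T[1,2] 'ab' = {S,X3}  orig:{S}
  T[2,3] 'ba' = {X2}  orig:{}
  T[3,4] 'ab' = {S,X3}  orig:{S}
  T[0,2] 'bab' = {S}
  T[1,3] 'aba' = ∅
  T[2,4] 'bab' = {S}
  T[0,3] 'baba' = ∅
  T[1,4] 'abab' = {X3}  orig:{}
  T[0,4] 'babab' = {S}

S ∈ T[0,4] ⇒ YES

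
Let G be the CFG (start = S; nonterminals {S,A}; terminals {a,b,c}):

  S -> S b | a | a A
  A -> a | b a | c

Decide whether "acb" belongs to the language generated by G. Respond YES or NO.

Convert to CNF:
  S -> S T0 | T1 A | a
  A -> T0 T1 | a | c
  T0 -> b
  T1 -> a

Fill CYK table bottom-up:
  [0..0]={A,S,T1}  "a"  orig:{A,S}
  [1..1]={A}  "c"
  [2..2]={T0}  "b"  orig:{}
  [0..1]={S}  "ac"
  [1..2]=∅  "cb"
  [0..2]={S}  "acb"

S ∈ T[0,2] ⇒ YES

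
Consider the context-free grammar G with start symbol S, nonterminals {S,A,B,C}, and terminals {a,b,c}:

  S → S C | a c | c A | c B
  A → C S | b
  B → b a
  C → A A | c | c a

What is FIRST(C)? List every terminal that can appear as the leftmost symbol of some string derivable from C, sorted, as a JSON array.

FIRST sets, iterate to fixpoint:
pass 1:
  A via A→b: +{b}
  B via B→b a: +{b}
  C via C→A A: +{b}
  C via C→c: +{c}
  S via S→a c: +{a}
  S via S→c A: +{c}
  FIRST(S)={a,c}  FIRST(A)={b}  FIRST(B)={b}  FIRST(C)={b,c}
pass 2:
  A via A→C S: +{c}
  FIRST(S)={a,c}  FIRST(A)={b,c}  FIRST(B)={b}  FIRST(C)={b,c}
pass 3: (no change)
  FIRST(S)={a,c}  FIRST(A)={b,c}  FIRST(B)={b}  FIRST(C)={b,c}

FIRST(C) = ["b", "c"]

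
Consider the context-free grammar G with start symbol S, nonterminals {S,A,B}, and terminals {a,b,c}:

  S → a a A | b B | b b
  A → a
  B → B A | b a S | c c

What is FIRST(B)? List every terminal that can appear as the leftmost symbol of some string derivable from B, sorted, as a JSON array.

Compute FIRST by fixpoint:
round 1:
  A via A→a: +{a}
  B via B→b a S: +{b}
  B via B→c c: +{c}
  S via S→a a A: +{a}
  S via S→b B: +{b}
  FIRST[S]={a,b}  FIRST[A]={a}  FIRST[B]={b,c}
round 2: done
  FIRST[S]={a,b}  FIRST[A]={a}  FIRST[B]={b,c}

FIRST(B) = ["b", "c"]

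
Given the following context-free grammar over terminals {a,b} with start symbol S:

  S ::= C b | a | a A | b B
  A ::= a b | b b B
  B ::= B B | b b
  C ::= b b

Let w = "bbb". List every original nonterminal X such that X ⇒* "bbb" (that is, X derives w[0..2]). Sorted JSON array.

CNF form of G:
  S -> C T1 | T0 A | T1 B | a
  A -> T0 T1 | T1 X2
  B -> B B | T1 T1
  C -> T1 T1
  T0 -> a
  T1 -> b
  X2 -> T1 B

CYK table (by increasing span) — only the sub-triangle for w[0..2]:
  [0..0]={T1}  "b"  orig:{}
  [1..1]={T1}  "b"  orig:{}
  [2..2]={T1}  "b"  orig:{}
  [0..1]={B,C}  "bb"
  [1..2]={B,C}  "bb"
  [0..2]={S,X2}  "bbb"  orig:{S}

Original NTs in T[0,2] deriving "bbb": ["S"]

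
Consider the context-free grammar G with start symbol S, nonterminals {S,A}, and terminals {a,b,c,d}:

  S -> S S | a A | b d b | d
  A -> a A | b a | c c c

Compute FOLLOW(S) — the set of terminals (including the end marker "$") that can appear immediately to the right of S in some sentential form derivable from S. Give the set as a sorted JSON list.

Compute FIRST by fixpoint:
[1]
  A via A→a A: +{a}
  A via A→b a: +{b}
  A via A→c c c: +{c}
  S via S→a A: +{a}
  S via S→b d b: +{b}
  S via S→d: +{d}
  FIRST[S]={a,b,d}  FIRST[A]={a,b,c}
[2] done
  FIRST[S]={a,b,d}  FIRST[A]={a,b,c}

FOLLOW sets:
FOLLOW(S) := {$}
round 1:
  S→S S: FOLLOW(S) ⊇ FIRST(S) = {a,b,d}; new: +{a,b,d}
  S→a A: FOLLOW(A) ⊇ FOLLOW(S) ⊇ {$,a,b,d}; new: +{$,a,b,d}
  S: {$,a,b,d}  A: {$,a,b,d}
round 2: done
  S: {$,a,b,d}  A: {$,a,b,d}

FOLLOW(S) = ["$", "a", "b", "d"]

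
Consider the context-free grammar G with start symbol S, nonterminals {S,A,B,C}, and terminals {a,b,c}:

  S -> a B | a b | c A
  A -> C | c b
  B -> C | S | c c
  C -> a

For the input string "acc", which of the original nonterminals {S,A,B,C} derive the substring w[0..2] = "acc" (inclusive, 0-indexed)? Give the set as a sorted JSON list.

Convert to CNF:
  S -> T0 A | T2 B | T2 T1
  A -> T0 T1 | a
  B -> T0 A | T0 T0 | T2 B | T2 T1 | a
  C -> a
  T0 -> c
  T1 -> b
  T2 -> a

CYK table (by increasing span) (cells [i..j] with 0 ≤ i ≤ j ≤ 2 only):
  T[0,0] 'a' = {A,B,C,T2}  orig:{A,B,C}
  T[1,1] 'c' = {T0}  orig:{}
  T[2,2] 'c' = {T0}  orig:{}
  T[0,1] 'ac' = ∅
  T[1,2] 'cc' = {B}
  T[0,2] 'acc' = {B,S}

Original NTs in T[0,2] deriving "acc": ["B", "S"]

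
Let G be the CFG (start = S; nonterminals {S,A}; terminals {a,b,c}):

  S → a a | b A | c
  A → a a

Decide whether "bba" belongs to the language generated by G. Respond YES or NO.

Convert to CNF:
  S -> T0 T0 | T1 A | c
  A -> T0 T0
  T0 -> a
  T1 -> b

Fill CYK table bottom-up:
  T[0,0] 'b' = {T1}  orig:{}
  T[1,1] 'b' = {T1}  orig:{}
  T[2,2] 'a' = {T0}  orig:{}
  T[0,1] 'bb' = ∅
  T[1,2] 'ba' = ∅
  T[0,2] 'bba' = ∅

S ∉ T[0,2] ⇒ NO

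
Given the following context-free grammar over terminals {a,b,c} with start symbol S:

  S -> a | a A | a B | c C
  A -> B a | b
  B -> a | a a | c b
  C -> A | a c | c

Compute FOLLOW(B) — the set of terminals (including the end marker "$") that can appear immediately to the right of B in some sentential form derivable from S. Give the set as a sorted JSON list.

FIRST sets, iterate to fixpoint:
iter 1:
  A via A→b: +{b}
  B via B→a: +{a}
  B via B→c b: +{c}
  C via C→A: +{b}
  C via C→a c: +{a}
  C via C→c: +{c}
  S via S→a: +{a}
  S via S→c C: +{c}
  S: {a,c}  A: {b}  B: {a,c}  C: {a,b,c}
iter 2:
  A via A→B a: +{a,c}
  S: {a,c}  A: {a,b,c}  B: {a,c}  C: {a,b,c}
iter 3: (no change)
  S: {a,c}  A: {a,b,c}  B: {a,c}  C: {a,b,c}

FOLLOW iteration:
initialize: $ ∈ FOLLOW(S)
iter 1:
  A→B a: FOLLOW(B) ⊇ FIRST(a) = {a}; new: +{a}
  S→a A: FOLLOW(A) ⊇ FOLLOW(S) ⊇ {$}; new: +{$}
  S→a B: FOLLOW(B) ⊇ FOLLOW(S) ⊇ {$}; new: +{$}
  S→c C: FOLLOW(C) ⊇ FOLLOW(S) ⊇ {$}; new: +{$}
  FOLLOW(S)={$}  FOLLOW(A)={$}  FOLLOW(B)={$,a}  FOLLOW(C)={$}
iter 2: — fixpoint
  FOLLOW(S)={$}  FOLLOW(A)={$}  FOLLOW(B)={$,a}  FOLLOW(C)={$}

FOLLOW(B) = ["$", "a"]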